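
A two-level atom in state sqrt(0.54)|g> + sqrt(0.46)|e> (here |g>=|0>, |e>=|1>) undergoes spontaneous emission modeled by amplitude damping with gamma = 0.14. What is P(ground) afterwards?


For amplitude damping with parameter gamma on state sqrt(a)|0> + sqrt(b)|1>:
alpha^2 = 0.54, beta^2 = 0.46
P(|0>) = alpha^2 + gamma * beta^2
= 0.54 + 0.14 * 0.46
= 0.54 + 0.0644
= 0.6044

0.6044


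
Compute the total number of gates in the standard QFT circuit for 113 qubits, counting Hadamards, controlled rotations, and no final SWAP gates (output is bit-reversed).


Hadamard gates: 113
Controlled rotations: n*(n-1)/2 = 113*112/2 = 6328
SWAP gates: 0 (omitted)
Total = 113 + 6328
= 6441

6441


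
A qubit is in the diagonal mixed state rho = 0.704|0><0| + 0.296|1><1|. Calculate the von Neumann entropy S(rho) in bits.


S = -p*log2(p) - (1-p)*log2(1-p)
p = 0.7040, 1-p = 0.2960
= -0.7040 * log2(0.7040) - 0.2960 * log2(0.2960)
= -(-0.3565) - (-0.5199)
= 0.8763

0.8763


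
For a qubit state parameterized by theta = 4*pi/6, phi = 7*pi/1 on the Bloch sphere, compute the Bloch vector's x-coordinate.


theta = 2.0944, phi = 21.9911
r_x = sin(theta)*cos(phi) = 0.8660 * -1.0000
r_x = -0.8660

-0.8660


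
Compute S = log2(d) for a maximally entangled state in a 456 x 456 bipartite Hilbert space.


For a maximally entangled state in d x d:
S = log2(d) = log2(456)
= 8.8329

8.8329


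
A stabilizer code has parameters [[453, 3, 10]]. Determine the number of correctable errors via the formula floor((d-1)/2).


Code parameters: [[453, 3, 10]], distance d = 10.
Number of correctable errors = floor((d-1)/2)
= floor((10 - 1)/2)
= floor(9/2)
= 4

4


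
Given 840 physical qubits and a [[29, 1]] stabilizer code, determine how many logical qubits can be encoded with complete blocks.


Each code block uses 29 physical qubits for 1 logical qubit(s).
Number of complete blocks = floor(840 / 29) = 28
Logical qubits = 28 * 1
= 28

28


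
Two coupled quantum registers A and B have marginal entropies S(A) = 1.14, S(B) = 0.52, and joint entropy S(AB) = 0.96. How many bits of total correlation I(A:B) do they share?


I(A:B) = S(A) + S(B) - S(AB)
= 1.14 + 0.52 - 0.96
= 0.7000

0.7000


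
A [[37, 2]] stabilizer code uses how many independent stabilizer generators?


For an [[n,k]] stabilizer code:
Number of stabilizer generators = n - k
= 37 - 2
= 35

35


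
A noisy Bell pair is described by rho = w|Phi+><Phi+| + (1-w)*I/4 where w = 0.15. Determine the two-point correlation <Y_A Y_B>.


|Phi+> = (|00> + |11>)/sqrt(2)
For the pure Bell state, <Y_A Y_B> = -1 (Bell-state Pauli correlator).
The maximally-mixed part I/4 has tr(I/4 * P tensor P) = 0 for any traceless Pauli P.
So <Y_A Y_B>_rho = w * (-1) + (1 - w) * 0
= 0.15 * (-1)
= -0.1500

-0.1500


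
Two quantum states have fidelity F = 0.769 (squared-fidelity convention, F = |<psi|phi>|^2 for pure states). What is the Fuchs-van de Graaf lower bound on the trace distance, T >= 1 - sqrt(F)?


Fuchs-van de Graaf (squared-fidelity convention): 1 - sqrt(F) <= T <= sqrt(1 - F).
Lower bound: T >= 1 - sqrt(F)
sqrt(F) = sqrt(0.769) = 0.8769
T >= 1 - 0.8769
T >= 0.1231

0.1231


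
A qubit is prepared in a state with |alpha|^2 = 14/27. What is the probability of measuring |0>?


|alpha|^2 = 14/27 = 0.5185
|beta|^2 = 1 - 14/27 = 13/27 = 0.4815
P(|0>) = |alpha|^2 = 0.5185

0.5185


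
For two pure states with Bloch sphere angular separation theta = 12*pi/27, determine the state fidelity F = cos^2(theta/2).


For states separated by angle theta on Bloch sphere:
F = cos^2(theta/2)
theta = 12*pi/27 = 1.3963
theta/2 = 0.6981
cos(theta/2) = 0.7660
F = 0.5868

0.5868


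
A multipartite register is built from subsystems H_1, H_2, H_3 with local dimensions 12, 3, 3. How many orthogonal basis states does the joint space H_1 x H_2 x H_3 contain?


dim(H_1 x H_2 x H_3) = 12 * 3 * 3
= 36 * 3
= 108

108


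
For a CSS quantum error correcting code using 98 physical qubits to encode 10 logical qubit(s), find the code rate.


Code rate R = k/n
= 10/98
= 0.1020

0.1020


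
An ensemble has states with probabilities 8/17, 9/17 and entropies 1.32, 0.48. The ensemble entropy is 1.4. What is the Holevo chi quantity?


chi = S(rho) - sum_i p_i * S(rho_i)
Weighted entropy = 8/17 * 1.32 + 9/17 * 0.48
= 0.8753
chi = 1.4 - 0.8753
= 0.5247

0.5247


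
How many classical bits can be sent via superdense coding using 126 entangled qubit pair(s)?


Superdense coding allows 2 classical bits per shared entangled pair.
126 pair(s) -> 2 * 126 = 252 classical bits

252


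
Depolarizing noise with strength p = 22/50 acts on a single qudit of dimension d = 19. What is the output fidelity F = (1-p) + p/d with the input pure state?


F = (1-p) + p/d
= (1 - 0.4400) + 0.4400/19
= 0.5600 + 0.0232
= 0.5832

0.5832


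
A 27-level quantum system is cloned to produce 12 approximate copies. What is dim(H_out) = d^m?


Output space = H^(tensor 12) where dim(H) = 27
dim = 27^12
= 729 (after 2 factors)
= 19683 (after 3 factors)
= 531441 (after 4 factors)
= 14348907 (after 5 factors)
= 387420489 (after 6 factors)
= 10460353203 (after 7 factors)
= 282429536481 (after 8 factors)
= 7625597484987 (after 9 factors)
= 205891132094649 (after 10 factors)
= 5559060566555523 (after 11 factors)
= 150094635296999121 (after 12 factors)
= 150094635296999121

150094635296999121


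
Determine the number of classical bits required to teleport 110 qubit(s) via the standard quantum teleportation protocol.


Quantum teleportation requires 2 classical bits per qubit teleported.
110 qubit(s) -> 2 * 110 = 220 classical bits

220


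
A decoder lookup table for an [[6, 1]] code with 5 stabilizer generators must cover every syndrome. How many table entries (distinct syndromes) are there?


Each stabilizer generator gives a binary (+1 or -1) measurement outcome.
With 5 independent generators:
Total syndromes = 2^5
= 32

32


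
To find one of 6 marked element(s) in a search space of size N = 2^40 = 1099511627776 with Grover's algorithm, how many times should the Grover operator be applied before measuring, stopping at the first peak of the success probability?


After j Grover iterations the success probability is P(j) = sin^2((2j+1)*theta), where sin(theta) = sqrt(k/N).
N = 2^40 = 1099511627776, k = 6
sin(theta) = sqrt(k/N) = 2.336015456e-06
theta = arcsin(sqrt(k/N)) = 2.336015456e-06 rad
P(j) reaches its first maximum when (2j+1)*theta is as close as possible to pi/2, i.e. j = round(pi/(4*theta) - 1/2).
pi/(4*theta) - 1/2 = 336212.2427
(For comparison, the common estimate pi/4 * sqrt(N/k) = 336212.7427; the exact maximiser is used here.)
Optimal iterations = 336212

336212


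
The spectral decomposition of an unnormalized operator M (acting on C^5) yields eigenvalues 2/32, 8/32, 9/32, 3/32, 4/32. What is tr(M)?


tr(M) = sum of eigenvalues
= 2/32 + 8/32 + 9/32 + 3/32 + 4/32
= 26/32
= 0.8125

0.8125


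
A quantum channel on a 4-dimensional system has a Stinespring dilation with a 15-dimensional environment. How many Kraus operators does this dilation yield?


Tracing out the environment in an orthonormal basis {|i>_E} gives Kraus operators K_i = <i|_E U |0>_E.
Number of Kraus operators = dim(H_env) = d_env
= 15

15


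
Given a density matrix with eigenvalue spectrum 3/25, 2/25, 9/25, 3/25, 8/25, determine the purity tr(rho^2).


tr(rho^2) = sum of eigenvalues squared
= (3/25)^2 + (2/25)^2 + (9/25)^2 + (3/25)^2 + (8/25)^2
= (9 + 4 + 81 + 9 + 64) / 625
= 167/625
= 0.2672

0.2672


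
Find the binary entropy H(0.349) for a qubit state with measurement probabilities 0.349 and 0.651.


S = -p*log2(p) - (1-p)*log2(1-p)
p = 0.3490, 1-p = 0.6510
= -0.3490 * log2(0.3490) - 0.6510 * log2(0.6510)
= -(-0.5300) - (-0.4031)
= 0.9332

0.9332


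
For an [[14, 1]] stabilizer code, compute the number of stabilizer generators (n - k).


For an [[n,k]] stabilizer code:
Number of stabilizer generators = n - k
= 14 - 1
= 13

13


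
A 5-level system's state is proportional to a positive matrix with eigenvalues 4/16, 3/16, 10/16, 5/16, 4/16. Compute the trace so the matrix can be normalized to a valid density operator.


tr(M) = sum of eigenvalues
= 4/16 + 3/16 + 10/16 + 5/16 + 4/16
= 26/16
= 1.6250

1.6250


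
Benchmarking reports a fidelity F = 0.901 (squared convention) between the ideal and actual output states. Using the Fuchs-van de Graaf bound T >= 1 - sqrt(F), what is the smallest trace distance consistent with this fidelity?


Fuchs-van de Graaf (squared-fidelity convention): 1 - sqrt(F) <= T <= sqrt(1 - F).
Lower bound: T >= 1 - sqrt(F)
sqrt(F) = sqrt(0.901) = 0.9492
T >= 1 - 0.9492
T >= 0.0508

0.0508


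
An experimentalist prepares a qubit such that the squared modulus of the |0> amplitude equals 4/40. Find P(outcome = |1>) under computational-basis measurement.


|alpha|^2 = 4/40 = 0.1000
|beta|^2 = 1 - 4/40 = 36/40 = 0.9000
P(|1>) = |beta|^2 = 0.9000

0.9000


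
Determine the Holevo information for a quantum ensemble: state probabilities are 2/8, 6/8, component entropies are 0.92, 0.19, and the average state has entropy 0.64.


chi = S(rho) - sum_i p_i * S(rho_i)
Weighted entropy = 2/8 * 0.92 + 6/8 * 0.19
= 0.3725
chi = 0.64 - 0.3725
= 0.2675

0.2675


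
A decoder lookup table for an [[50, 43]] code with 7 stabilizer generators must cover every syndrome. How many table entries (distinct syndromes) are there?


Each stabilizer generator gives a binary (+1 or -1) measurement outcome.
With 7 independent generators:
Total syndromes = 2^7
= 128

128


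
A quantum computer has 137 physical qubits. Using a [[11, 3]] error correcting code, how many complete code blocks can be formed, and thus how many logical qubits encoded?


Each code block uses 11 physical qubits for 3 logical qubit(s).
Number of complete blocks = floor(137 / 11) = 12
Logical qubits = 12 * 3
= 36

36


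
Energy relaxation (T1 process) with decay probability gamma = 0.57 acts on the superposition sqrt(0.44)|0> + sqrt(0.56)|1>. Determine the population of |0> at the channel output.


For amplitude damping with parameter gamma on state sqrt(a)|0> + sqrt(b)|1>:
alpha^2 = 0.44, beta^2 = 0.56
P(|0>) = alpha^2 + gamma * beta^2
= 0.44 + 0.57 * 0.56
= 0.44 + 0.3192
= 0.7592

0.7592


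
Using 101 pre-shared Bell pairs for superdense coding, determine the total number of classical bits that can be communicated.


Superdense coding allows 2 classical bits per shared entangled pair.
101 pair(s) -> 2 * 101 = 202 classical bits

202


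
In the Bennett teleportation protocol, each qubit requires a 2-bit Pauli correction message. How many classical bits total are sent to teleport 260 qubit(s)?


Quantum teleportation requires 2 classical bits per qubit teleported.
260 qubit(s) -> 2 * 260 = 520 classical bits

520


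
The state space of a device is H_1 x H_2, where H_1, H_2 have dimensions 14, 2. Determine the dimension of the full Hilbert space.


dim(H_1 x H_2) = 14 * 2
= 28

28


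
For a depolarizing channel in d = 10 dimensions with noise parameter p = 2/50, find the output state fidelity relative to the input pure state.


F = (1-p) + p/d
= (1 - 0.0400) + 0.0400/10
= 0.9600 + 0.0040
= 0.9640

0.9640


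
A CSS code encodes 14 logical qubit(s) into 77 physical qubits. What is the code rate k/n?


Code rate R = k/n
= 14/77
= 0.1818

0.1818


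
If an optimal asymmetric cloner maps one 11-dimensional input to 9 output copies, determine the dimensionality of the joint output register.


Output space = H^(tensor 9) where dim(H) = 11
dim = 11^9
= 121 (after 2 factors)
= 1331 (after 3 factors)
= 14641 (after 4 factors)
= 161051 (after 5 factors)
= 1771561 (after 6 factors)
= 19487171 (after 7 factors)
= 214358881 (after 8 factors)
= 2357947691 (after 9 factors)
= 2357947691

2357947691


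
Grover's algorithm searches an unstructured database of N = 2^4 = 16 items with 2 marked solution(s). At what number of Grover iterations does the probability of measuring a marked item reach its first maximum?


After j Grover iterations the success probability is P(j) = sin^2((2j+1)*theta), where sin(theta) = sqrt(k/N).
N = 2^4 = 16, k = 2
sin(theta) = sqrt(k/N) = 0.3535533906
theta = arcsin(sqrt(k/N)) = 0.3613671239 rad
P(j) reaches its first maximum when (2j+1)*theta is as close as possible to pi/2, i.e. j = round(pi/(4*theta) - 1/2).
pi/(4*theta) - 1/2 = 1.6734
(For comparison, the common estimate pi/4 * sqrt(N/k) = 2.2214; the exact maximiser is used here.)
Optimal iterations = 2

2


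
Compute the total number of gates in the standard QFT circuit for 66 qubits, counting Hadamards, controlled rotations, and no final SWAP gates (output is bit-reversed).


Hadamard gates: 66
Controlled rotations: n*(n-1)/2 = 66*65/2 = 2145
SWAP gates: 0 (omitted)
Total = 66 + 2145
= 2211

2211


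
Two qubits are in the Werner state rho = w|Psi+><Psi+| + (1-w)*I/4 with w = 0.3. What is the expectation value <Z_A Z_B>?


|Psi+> = (|01> + |10>)/sqrt(2)
For the pure Bell state, <Z_A Z_B> = -1 (Bell-state Pauli correlator).
The maximally-mixed part I/4 has tr(I/4 * P tensor P) = 0 for any traceless Pauli P.
So <Z_A Z_B>_rho = w * (-1) + (1 - w) * 0
= 0.3 * (-1)
= -0.3000

-0.3000


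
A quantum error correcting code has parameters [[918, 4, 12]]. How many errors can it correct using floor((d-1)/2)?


Code parameters: [[918, 4, 12]], distance d = 12.
Number of correctable errors = floor((d-1)/2)
= floor((12 - 1)/2)
= floor(11/2)
= 5

5


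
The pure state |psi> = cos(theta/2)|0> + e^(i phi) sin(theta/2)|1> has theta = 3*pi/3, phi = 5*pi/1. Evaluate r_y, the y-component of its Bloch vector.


theta = 3.1416, phi = 15.7080
r_y = sin(theta)*sin(phi) = 0.0000 * 0.0000
r_y = 0.0000

0.0000


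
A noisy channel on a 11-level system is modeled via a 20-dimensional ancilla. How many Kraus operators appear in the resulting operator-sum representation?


Tracing out the environment in an orthonormal basis {|i>_E} gives Kraus operators K_i = <i|_E U |0>_E.
Number of Kraus operators = dim(H_env) = d_env
= 20

20


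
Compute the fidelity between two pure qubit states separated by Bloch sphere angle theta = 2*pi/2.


For states separated by angle theta on Bloch sphere:
F = cos^2(theta/2)
theta = 2*pi/2 = 3.1416
theta/2 = 1.5708
cos(theta/2) = 0.0000
F = 0.0000

0.0000


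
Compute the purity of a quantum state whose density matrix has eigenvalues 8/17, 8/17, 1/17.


tr(rho^2) = sum of eigenvalues squared
= (8/17)^2 + (8/17)^2 + (1/17)^2
= (64 + 64 + 1) / 289
= 129/289
= 0.4464

0.4464


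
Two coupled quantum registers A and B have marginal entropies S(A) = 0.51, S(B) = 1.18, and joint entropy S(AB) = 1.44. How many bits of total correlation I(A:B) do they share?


I(A:B) = S(A) + S(B) - S(AB)
= 0.51 + 1.18 - 1.44
= 0.2500

0.2500


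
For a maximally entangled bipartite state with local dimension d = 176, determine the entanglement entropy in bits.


For a maximally entangled state in d x d:
S = log2(d) = log2(176)
= 7.4594

7.4594


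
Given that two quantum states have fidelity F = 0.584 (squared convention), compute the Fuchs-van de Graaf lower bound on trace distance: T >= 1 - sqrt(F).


Fuchs-van de Graaf (squared-fidelity convention): 1 - sqrt(F) <= T <= sqrt(1 - F).
Lower bound: T >= 1 - sqrt(F)
sqrt(F) = sqrt(0.584) = 0.7642
T >= 1 - 0.7642
T >= 0.2358

0.2358


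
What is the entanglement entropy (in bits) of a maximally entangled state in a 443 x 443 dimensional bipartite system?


For a maximally entangled state in d x d:
S = log2(d) = log2(443)
= 8.7912

8.7912


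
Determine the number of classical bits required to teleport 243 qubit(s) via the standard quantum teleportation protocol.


Quantum teleportation requires 2 classical bits per qubit teleported.
243 qubit(s) -> 2 * 243 = 486 classical bits

486


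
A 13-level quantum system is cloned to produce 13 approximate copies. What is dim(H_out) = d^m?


Output space = H^(tensor 13) where dim(H) = 13
dim = 13^13
= 169 (after 2 factors)
= 2197 (after 3 factors)
= 28561 (after 4 factors)
= 371293 (after 5 factors)
= 4826809 (after 6 factors)
= 62748517 (after 7 factors)
= 815730721 (after 8 factors)
= 10604499373 (after 9 factors)
= 137858491849 (after 10 factors)
= 1792160394037 (after 11 factors)
= 23298085122481 (after 12 factors)
= 302875106592253 (after 13 factors)
= 302875106592253

302875106592253


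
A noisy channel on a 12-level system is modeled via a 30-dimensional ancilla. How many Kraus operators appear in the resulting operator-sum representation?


Tracing out the environment in an orthonormal basis {|i>_E} gives Kraus operators K_i = <i|_E U |0>_E.
Number of Kraus operators = dim(H_env) = d_env
= 30

30


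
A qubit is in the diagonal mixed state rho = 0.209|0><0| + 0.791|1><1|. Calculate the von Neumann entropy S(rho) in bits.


S = -p*log2(p) - (1-p)*log2(1-p)
p = 0.2090, 1-p = 0.7910
= -0.2090 * log2(0.2090) - 0.7910 * log2(0.7910)
= -(-0.4720) - (-0.2676)
= 0.7396

0.7396


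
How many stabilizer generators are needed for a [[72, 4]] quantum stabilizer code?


For an [[n,k]] stabilizer code:
Number of stabilizer generators = n - k
= 72 - 4
= 68

68


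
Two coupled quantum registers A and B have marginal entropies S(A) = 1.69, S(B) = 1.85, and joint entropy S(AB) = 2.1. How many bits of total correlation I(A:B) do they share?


I(A:B) = S(A) + S(B) - S(AB)
= 1.69 + 1.85 - 2.1
= 1.4400

1.4400


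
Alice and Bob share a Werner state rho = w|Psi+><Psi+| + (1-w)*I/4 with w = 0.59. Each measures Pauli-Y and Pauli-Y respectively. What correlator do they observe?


|Psi+> = (|01> + |10>)/sqrt(2)
For the pure Bell state, <Y_A Y_B> = +1 (Bell-state Pauli correlator).
The maximally-mixed part I/4 has tr(I/4 * P tensor P) = 0 for any traceless Pauli P.
So <Y_A Y_B>_rho = w * (+1) + (1 - w) * 0
= 0.59 * (+1)
= 0.5900

0.5900


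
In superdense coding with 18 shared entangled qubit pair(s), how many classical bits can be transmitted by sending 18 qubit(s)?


Superdense coding allows 2 classical bits per shared entangled pair.
18 pair(s) -> 2 * 18 = 36 classical bits

36


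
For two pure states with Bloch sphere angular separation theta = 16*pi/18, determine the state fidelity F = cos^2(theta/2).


For states separated by angle theta on Bloch sphere:
F = cos^2(theta/2)
theta = 16*pi/18 = 2.7925
theta/2 = 1.3963
cos(theta/2) = 0.1736
F = 0.0302

0.0302


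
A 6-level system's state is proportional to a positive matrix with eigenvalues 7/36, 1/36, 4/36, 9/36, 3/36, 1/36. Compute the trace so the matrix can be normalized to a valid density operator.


tr(M) = sum of eigenvalues
= 7/36 + 1/36 + 4/36 + 9/36 + 3/36 + 1/36
= 25/36
= 0.6944

0.6944


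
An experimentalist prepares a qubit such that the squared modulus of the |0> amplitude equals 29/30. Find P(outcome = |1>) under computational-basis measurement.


|alpha|^2 = 29/30 = 0.9667
|beta|^2 = 1 - 29/30 = 1/30 = 0.0333
P(|1>) = |beta|^2 = 0.0333

0.0333


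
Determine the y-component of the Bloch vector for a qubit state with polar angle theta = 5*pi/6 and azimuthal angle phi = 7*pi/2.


theta = 2.6180, phi = 10.9956
r_y = sin(theta)*sin(phi) = 0.5000 * -1.0000
r_y = -0.5000

-0.5000


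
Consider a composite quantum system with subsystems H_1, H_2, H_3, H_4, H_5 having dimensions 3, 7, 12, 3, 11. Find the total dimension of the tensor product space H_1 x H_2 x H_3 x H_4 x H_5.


dim(H_1 x H_2 x H_3 x H_4 x H_5) = 3 * 7 * 12 * 3 * 11
= 21 * 12 * 3 * 11
= 252 * 3 * 11
= 756 * 11
= 8316

8316


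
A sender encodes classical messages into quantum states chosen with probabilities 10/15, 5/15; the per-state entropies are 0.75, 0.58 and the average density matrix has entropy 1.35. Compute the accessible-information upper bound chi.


chi = S(rho) - sum_i p_i * S(rho_i)
Weighted entropy = 10/15 * 0.75 + 5/15 * 0.58
= 0.6933
chi = 1.35 - 0.6933
= 0.6567

0.6567


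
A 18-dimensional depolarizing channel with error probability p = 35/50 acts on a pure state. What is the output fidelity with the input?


F = (1-p) + p/d
= (1 - 0.7000) + 0.7000/18
= 0.3000 + 0.0389
= 0.3389

0.3389


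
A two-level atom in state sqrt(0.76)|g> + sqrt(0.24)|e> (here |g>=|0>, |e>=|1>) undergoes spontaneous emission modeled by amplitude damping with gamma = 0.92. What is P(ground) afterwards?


For amplitude damping with parameter gamma on state sqrt(a)|0> + sqrt(b)|1>:
alpha^2 = 0.76, beta^2 = 0.24
P(|0>) = alpha^2 + gamma * beta^2
= 0.76 + 0.92 * 0.24
= 0.76 + 0.2208
= 0.9808

0.9808


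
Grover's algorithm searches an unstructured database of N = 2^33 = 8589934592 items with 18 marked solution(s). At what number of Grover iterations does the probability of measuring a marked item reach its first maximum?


After j Grover iterations the success probability is P(j) = sin^2((2j+1)*theta), where sin(theta) = sqrt(k/N).
N = 2^33 = 8589934592, k = 18
sin(theta) = sqrt(k/N) = 4.577636719e-05
theta = arcsin(sqrt(k/N)) = 4.57763672e-05 rad
P(j) reaches its first maximum when (2j+1)*theta is as close as possible to pi/2, i.e. j = round(pi/(4*theta) - 1/2).
pi/(4*theta) - 1/2 = 17156.7847
(For comparison, the common estimate pi/4 * sqrt(N/k) = 17157.2847; the exact maximiser is used here.)
Optimal iterations = 17157

17157


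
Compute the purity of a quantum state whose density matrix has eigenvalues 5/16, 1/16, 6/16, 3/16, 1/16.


tr(rho^2) = sum of eigenvalues squared
= (5/16)^2 + (1/16)^2 + (6/16)^2 + (3/16)^2 + (1/16)^2
= (25 + 1 + 36 + 9 + 1) / 256
= 72/256
= 0.2812

0.2812


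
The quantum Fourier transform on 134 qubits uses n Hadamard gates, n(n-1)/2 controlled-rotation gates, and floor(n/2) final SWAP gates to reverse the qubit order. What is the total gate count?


Hadamard gates: 134
Controlled rotations: n*(n-1)/2 = 134*133/2 = 8911
SWAP gates: floor(n/2) = floor(134/2) = 67
Total = 134 + 8911 + 67
= 9112

9112


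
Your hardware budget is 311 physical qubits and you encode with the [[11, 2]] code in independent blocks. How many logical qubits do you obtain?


Each code block uses 11 physical qubits for 2 logical qubit(s).
Number of complete blocks = floor(311 / 11) = 28
Logical qubits = 28 * 2
= 56

56


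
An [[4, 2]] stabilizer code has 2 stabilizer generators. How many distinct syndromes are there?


Each stabilizer generator gives a binary (+1 or -1) measurement outcome.
With 2 independent generators:
Total syndromes = 2^2
= 4

4


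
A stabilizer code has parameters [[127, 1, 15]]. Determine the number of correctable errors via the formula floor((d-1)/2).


Code parameters: [[127, 1, 15]], distance d = 15.
Number of correctable errors = floor((d-1)/2)
= floor((15 - 1)/2)
= floor(14/2)
= 7

7


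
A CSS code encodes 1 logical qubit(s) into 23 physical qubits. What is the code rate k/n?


Code rate R = k/n
= 1/23
= 0.0435

0.0435


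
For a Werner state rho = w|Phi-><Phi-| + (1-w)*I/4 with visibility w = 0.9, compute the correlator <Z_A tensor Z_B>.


|Phi-> = (|00> - |11>)/sqrt(2)
For the pure Bell state, <Z_A Z_B> = +1 (Bell-state Pauli correlator).
The maximally-mixed part I/4 has tr(I/4 * P tensor P) = 0 for any traceless Pauli P.
So <Z_A Z_B>_rho = w * (+1) + (1 - w) * 0
= 0.9 * (+1)
= 0.9000

0.9000


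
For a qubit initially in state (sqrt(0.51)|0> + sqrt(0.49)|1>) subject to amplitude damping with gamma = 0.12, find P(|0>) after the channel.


For amplitude damping with parameter gamma on state sqrt(a)|0> + sqrt(b)|1>:
alpha^2 = 0.51, beta^2 = 0.49
P(|0>) = alpha^2 + gamma * beta^2
= 0.51 + 0.12 * 0.49
= 0.51 + 0.0588
= 0.5688

0.5688


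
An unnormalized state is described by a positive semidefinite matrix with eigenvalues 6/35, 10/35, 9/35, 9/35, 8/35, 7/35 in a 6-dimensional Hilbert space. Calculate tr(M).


tr(M) = sum of eigenvalues
= 6/35 + 10/35 + 9/35 + 9/35 + 8/35 + 7/35
= 49/35
= 1.4000

1.4000


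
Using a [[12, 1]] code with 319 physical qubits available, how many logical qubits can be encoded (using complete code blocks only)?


Each code block uses 12 physical qubits for 1 logical qubit(s).
Number of complete blocks = floor(319 / 12) = 26
Logical qubits = 26 * 1
= 26

26


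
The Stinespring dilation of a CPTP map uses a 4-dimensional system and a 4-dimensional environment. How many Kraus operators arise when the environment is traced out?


Tracing out the environment in an orthonormal basis {|i>_E} gives Kraus operators K_i = <i|_E U |0>_E.
Number of Kraus operators = dim(H_env) = d_env
= 4

4


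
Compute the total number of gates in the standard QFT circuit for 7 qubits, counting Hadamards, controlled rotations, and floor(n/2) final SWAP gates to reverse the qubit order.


Hadamard gates: 7
Controlled rotations: n*(n-1)/2 = 7*6/2 = 21
SWAP gates: floor(n/2) = floor(7/2) = 3
Total = 7 + 21 + 3
= 31

31


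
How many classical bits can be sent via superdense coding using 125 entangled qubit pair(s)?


Superdense coding allows 2 classical bits per shared entangled pair.
125 pair(s) -> 2 * 125 = 250 classical bits

250


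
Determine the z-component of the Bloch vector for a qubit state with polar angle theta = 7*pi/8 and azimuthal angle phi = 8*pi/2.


theta = 2.7489, phi = 12.5664
r_z = cos(theta) = -0.9239

-0.9239


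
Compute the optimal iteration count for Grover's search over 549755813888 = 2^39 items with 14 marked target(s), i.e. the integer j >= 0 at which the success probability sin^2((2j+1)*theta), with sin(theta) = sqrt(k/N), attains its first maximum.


After j Grover iterations the success probability is P(j) = sin^2((2j+1)*theta), where sin(theta) = sqrt(k/N).
N = 2^39 = 549755813888, k = 14
sin(theta) = sqrt(k/N) = 5.046370146e-06
theta = arcsin(sqrt(k/N)) = 5.046370146e-06 rad
P(j) reaches its first maximum when (2j+1)*theta is as close as possible to pi/2, i.e. j = round(pi/(4*theta) - 1/2).
pi/(4*theta) - 1/2 = 155635.7575
(For comparison, the common estimate pi/4 * sqrt(N/k) = 155636.2575; the exact maximiser is used here.)
Optimal iterations = 155636

155636


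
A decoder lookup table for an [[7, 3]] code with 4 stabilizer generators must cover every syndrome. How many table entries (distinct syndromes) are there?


Each stabilizer generator gives a binary (+1 or -1) measurement outcome.
With 4 independent generators:
Total syndromes = 2^4
= 16

16


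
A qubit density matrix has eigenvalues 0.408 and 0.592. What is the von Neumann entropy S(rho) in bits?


S = -p*log2(p) - (1-p)*log2(1-p)
p = 0.4080, 1-p = 0.5920
= -0.4080 * log2(0.4080) - 0.5920 * log2(0.5920)
= -(-0.5277) - (-0.4477)
= 0.9754

0.9754


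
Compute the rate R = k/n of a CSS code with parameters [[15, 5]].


Code rate R = k/n
= 5/15
= 0.3333

0.3333


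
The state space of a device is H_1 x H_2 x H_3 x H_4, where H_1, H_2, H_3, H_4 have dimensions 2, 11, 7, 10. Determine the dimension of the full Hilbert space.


dim(H_1 x H_2 x H_3 x H_4) = 2 * 11 * 7 * 10
= 22 * 7 * 10
= 154 * 10
= 1540

1540


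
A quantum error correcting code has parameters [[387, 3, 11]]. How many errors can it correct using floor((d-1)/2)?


Code parameters: [[387, 3, 11]], distance d = 11.
Number of correctable errors = floor((d-1)/2)
= floor((11 - 1)/2)
= floor(10/2)
= 5

5


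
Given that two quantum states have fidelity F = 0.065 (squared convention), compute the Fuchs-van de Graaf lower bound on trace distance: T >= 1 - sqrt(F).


Fuchs-van de Graaf (squared-fidelity convention): 1 - sqrt(F) <= T <= sqrt(1 - F).
Lower bound: T >= 1 - sqrt(F)
sqrt(F) = sqrt(0.065) = 0.2550
T >= 1 - 0.2550
T >= 0.7450

0.7450


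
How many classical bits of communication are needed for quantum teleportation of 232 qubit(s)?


Quantum teleportation requires 2 classical bits per qubit teleported.
232 qubit(s) -> 2 * 232 = 464 classical bits

464


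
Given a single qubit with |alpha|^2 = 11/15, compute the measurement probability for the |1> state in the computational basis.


|alpha|^2 = 11/15 = 0.7333
|beta|^2 = 1 - 11/15 = 4/15 = 0.2667
P(|1>) = |beta|^2 = 0.2667

0.2667


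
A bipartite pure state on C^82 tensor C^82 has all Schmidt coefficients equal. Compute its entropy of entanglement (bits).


For a maximally entangled state in d x d:
S = log2(d) = log2(82)
= 6.3576

6.3576


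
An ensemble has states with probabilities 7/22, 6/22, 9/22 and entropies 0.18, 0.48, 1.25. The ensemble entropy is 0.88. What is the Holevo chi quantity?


chi = S(rho) - sum_i p_i * S(rho_i)
Weighted entropy = 7/22 * 0.18 + 6/22 * 0.48 + 9/22 * 1.25
= 0.6995
chi = 0.88 - 0.6995
= 0.1805

0.1805


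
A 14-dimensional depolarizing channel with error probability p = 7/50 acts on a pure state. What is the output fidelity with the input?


F = (1-p) + p/d
= (1 - 0.1400) + 0.1400/14
= 0.8600 + 0.0100
= 0.8700

0.8700


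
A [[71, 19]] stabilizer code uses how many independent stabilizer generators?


For an [[n,k]] stabilizer code:
Number of stabilizer generators = n - k
= 71 - 19
= 52

52


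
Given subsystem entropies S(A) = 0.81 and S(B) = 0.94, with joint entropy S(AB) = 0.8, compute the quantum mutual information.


I(A:B) = S(A) + S(B) - S(AB)
= 0.81 + 0.94 - 0.8
= 0.9500

0.9500


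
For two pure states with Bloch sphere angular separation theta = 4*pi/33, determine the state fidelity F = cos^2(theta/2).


For states separated by angle theta on Bloch sphere:
F = cos^2(theta/2)
theta = 4*pi/33 = 0.3808
theta/2 = 0.1904
cos(theta/2) = 0.9819
F = 0.9642

0.9642


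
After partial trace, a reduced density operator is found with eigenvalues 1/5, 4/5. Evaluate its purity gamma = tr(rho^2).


tr(rho^2) = sum of eigenvalues squared
= (1/5)^2 + (4/5)^2
= (1 + 16) / 25
= 17/25
= 0.6800

0.6800


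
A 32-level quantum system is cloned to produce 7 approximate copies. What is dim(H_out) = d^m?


Output space = H^(tensor 7) where dim(H) = 32
dim = 32^7
= 1024 (after 2 factors)
= 32768 (after 3 factors)
= 1048576 (after 4 factors)
= 33554432 (after 5 factors)
= 1073741824 (after 6 factors)
= 34359738368 (after 7 factors)
= 34359738368

34359738368


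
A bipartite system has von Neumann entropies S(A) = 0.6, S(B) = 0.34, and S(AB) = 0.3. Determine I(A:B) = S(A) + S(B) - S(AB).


I(A:B) = S(A) + S(B) - S(AB)
= 0.6 + 0.34 - 0.3
= 0.6400

0.6400


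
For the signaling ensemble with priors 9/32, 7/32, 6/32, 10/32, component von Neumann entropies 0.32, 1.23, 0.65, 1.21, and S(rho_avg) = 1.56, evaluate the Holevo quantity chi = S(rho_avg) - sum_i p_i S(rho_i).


chi = S(rho) - sum_i p_i * S(rho_i)
Weighted entropy = 9/32 * 0.32 + 7/32 * 1.23 + 6/32 * 0.65 + 10/32 * 1.21
= 0.8591
chi = 1.56 - 0.8591
= 0.7009

0.7009


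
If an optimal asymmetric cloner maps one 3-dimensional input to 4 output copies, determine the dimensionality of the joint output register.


Output space = H^(tensor 4) where dim(H) = 3
dim = 3^4
= 9 (after 2 factors)
= 27 (after 3 factors)
= 81 (after 4 factors)
= 81

81


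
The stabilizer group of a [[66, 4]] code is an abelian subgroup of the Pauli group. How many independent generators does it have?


For an [[n,k]] stabilizer code:
Number of stabilizer generators = n - k
= 66 - 4
= 62

62


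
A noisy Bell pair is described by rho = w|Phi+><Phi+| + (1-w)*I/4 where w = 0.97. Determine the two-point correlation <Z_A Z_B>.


|Phi+> = (|00> + |11>)/sqrt(2)
For the pure Bell state, <Z_A Z_B> = +1 (Bell-state Pauli correlator).
The maximally-mixed part I/4 has tr(I/4 * P tensor P) = 0 for any traceless Pauli P.
So <Z_A Z_B>_rho = w * (+1) + (1 - w) * 0
= 0.97 * (+1)
= 0.9700

0.9700


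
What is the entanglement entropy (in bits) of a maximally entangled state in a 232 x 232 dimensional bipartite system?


For a maximally entangled state in d x d:
S = log2(d) = log2(232)
= 7.8580

7.8580


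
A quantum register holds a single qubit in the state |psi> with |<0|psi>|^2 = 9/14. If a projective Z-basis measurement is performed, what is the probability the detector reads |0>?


|alpha|^2 = 9/14 = 0.6429
|beta|^2 = 1 - 9/14 = 5/14 = 0.3571
P(|0>) = |alpha|^2 = 0.6429

0.6429


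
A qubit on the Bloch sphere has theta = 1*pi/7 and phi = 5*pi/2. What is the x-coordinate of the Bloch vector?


theta = 0.4488, phi = 7.8540
r_x = sin(theta)*cos(phi) = 0.4339 * 0.0000
r_x = 0.0000

0.0000


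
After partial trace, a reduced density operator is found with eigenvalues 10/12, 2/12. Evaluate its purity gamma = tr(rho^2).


tr(rho^2) = sum of eigenvalues squared
= (10/12)^2 + (2/12)^2
= (100 + 4) / 144
= 104/144
= 0.7222

0.7222


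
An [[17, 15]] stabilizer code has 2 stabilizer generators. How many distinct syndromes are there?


Each stabilizer generator gives a binary (+1 or -1) measurement outcome.
With 2 independent generators:
Total syndromes = 2^2
= 4

4


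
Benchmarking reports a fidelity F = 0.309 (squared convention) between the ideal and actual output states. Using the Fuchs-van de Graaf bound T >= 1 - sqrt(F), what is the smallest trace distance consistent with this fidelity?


Fuchs-van de Graaf (squared-fidelity convention): 1 - sqrt(F) <= T <= sqrt(1 - F).
Lower bound: T >= 1 - sqrt(F)
sqrt(F) = sqrt(0.309) = 0.5559
T >= 1 - 0.5559
T >= 0.4441

0.4441


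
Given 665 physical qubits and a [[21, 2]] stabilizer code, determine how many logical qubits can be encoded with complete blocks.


Each code block uses 21 physical qubits for 2 logical qubit(s).
Number of complete blocks = floor(665 / 21) = 31
Logical qubits = 31 * 2
= 62

62


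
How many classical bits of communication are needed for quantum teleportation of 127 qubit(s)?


Quantum teleportation requires 2 classical bits per qubit teleported.
127 qubit(s) -> 2 * 127 = 254 classical bits

254


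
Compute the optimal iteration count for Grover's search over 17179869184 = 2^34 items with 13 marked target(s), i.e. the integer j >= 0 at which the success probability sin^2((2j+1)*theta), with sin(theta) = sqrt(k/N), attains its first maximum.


After j Grover iterations the success probability is P(j) = sin^2((2j+1)*theta), where sin(theta) = sqrt(k/N).
N = 2^34 = 17179869184, k = 13
sin(theta) = sqrt(k/N) = 2.750817318e-05
theta = arcsin(sqrt(k/N)) = 2.750817319e-05 rad
P(j) reaches its first maximum when (2j+1)*theta is as close as possible to pi/2, i.e. j = round(pi/(4*theta) - 1/2).
pi/(4*theta) - 1/2 = 28550.9475
(For comparison, the common estimate pi/4 * sqrt(N/k) = 28551.4475; the exact maximiser is used here.)
Optimal iterations = 28551

28551


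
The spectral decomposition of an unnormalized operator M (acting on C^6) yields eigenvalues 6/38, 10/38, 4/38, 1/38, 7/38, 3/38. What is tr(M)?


tr(M) = sum of eigenvalues
= 6/38 + 10/38 + 4/38 + 1/38 + 7/38 + 3/38
= 31/38
= 0.8158

0.8158


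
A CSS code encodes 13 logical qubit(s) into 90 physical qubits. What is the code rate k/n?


Code rate R = k/n
= 13/90
= 0.1444

0.1444


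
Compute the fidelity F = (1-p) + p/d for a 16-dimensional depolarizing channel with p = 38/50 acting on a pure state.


F = (1-p) + p/d
= (1 - 0.7600) + 0.7600/16
= 0.2400 + 0.0475
= 0.2875

0.2875


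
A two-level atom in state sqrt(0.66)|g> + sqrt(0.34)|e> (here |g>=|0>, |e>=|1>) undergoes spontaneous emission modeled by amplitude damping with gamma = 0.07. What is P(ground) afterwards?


For amplitude damping with parameter gamma on state sqrt(a)|0> + sqrt(b)|1>:
alpha^2 = 0.66, beta^2 = 0.34
P(|0>) = alpha^2 + gamma * beta^2
= 0.66 + 0.07 * 0.34
= 0.66 + 0.0238
= 0.6838

0.6838


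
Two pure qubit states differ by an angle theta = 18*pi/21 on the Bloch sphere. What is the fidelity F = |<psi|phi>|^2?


For states separated by angle theta on Bloch sphere:
F = cos^2(theta/2)
theta = 18*pi/21 = 2.6928
theta/2 = 1.3464
cos(theta/2) = 0.2225
F = 0.0495

0.0495


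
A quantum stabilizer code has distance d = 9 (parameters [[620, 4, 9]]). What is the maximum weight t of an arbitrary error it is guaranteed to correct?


Code parameters: [[620, 4, 9]], distance d = 9.
Number of correctable errors = floor((d-1)/2)
= floor((9 - 1)/2)
= floor(8/2)
= 4

4


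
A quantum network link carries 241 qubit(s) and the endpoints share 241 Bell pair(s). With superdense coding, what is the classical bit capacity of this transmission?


Superdense coding allows 2 classical bits per shared entangled pair.
241 pair(s) -> 2 * 241 = 482 classical bits

482


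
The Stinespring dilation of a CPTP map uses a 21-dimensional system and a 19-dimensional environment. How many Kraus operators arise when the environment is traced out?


Tracing out the environment in an orthonormal basis {|i>_E} gives Kraus operators K_i = <i|_E U |0>_E.
Number of Kraus operators = dim(H_env) = d_env
= 19

19


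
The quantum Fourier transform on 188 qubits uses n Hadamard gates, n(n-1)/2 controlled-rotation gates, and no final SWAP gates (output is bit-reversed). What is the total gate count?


Hadamard gates: 188
Controlled rotations: n*(n-1)/2 = 188*187/2 = 17578
SWAP gates: 0 (omitted)
Total = 188 + 17578
= 17766

17766


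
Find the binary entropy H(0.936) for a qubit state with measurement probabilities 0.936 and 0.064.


S = -p*log2(p) - (1-p)*log2(1-p)
p = 0.9360, 1-p = 0.0640
= -0.9360 * log2(0.9360) - 0.0640 * log2(0.0640)
= -(-0.0893) - (-0.2538)
= 0.3431

0.3431


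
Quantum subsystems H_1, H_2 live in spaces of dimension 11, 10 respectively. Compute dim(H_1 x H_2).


dim(H_1 x H_2) = 11 * 10
= 110

110


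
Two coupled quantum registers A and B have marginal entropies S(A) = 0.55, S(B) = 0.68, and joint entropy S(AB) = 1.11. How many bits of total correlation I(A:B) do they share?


I(A:B) = S(A) + S(B) - S(AB)
= 0.55 + 0.68 - 1.11
= 0.1200

0.1200


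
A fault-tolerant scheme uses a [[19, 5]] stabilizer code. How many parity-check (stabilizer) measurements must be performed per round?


For an [[n,k]] stabilizer code:
Number of stabilizer generators = n - k
= 19 - 5
= 14

14


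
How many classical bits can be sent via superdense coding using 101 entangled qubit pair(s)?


Superdense coding allows 2 classical bits per shared entangled pair.
101 pair(s) -> 2 * 101 = 202 classical bits

202


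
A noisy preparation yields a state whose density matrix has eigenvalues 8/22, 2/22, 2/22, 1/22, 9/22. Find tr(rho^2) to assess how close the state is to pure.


tr(rho^2) = sum of eigenvalues squared
= (8/22)^2 + (2/22)^2 + (2/22)^2 + (1/22)^2 + (9/22)^2
= (64 + 4 + 4 + 1 + 81) / 484
= 154/484
= 0.3182

0.3182


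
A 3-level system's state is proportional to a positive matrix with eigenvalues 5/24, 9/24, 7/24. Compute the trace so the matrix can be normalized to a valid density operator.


tr(M) = sum of eigenvalues
= 5/24 + 9/24 + 7/24
= 21/24
= 0.8750

0.8750


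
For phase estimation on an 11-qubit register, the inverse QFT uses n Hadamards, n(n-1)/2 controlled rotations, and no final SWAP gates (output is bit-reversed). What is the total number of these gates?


Hadamard gates: 11
Controlled rotations: n*(n-1)/2 = 11*10/2 = 55
SWAP gates: 0 (omitted)
Total = 11 + 55
= 66

66


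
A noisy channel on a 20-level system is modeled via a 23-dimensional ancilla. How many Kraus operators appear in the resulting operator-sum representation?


Tracing out the environment in an orthonormal basis {|i>_E} gives Kraus operators K_i = <i|_E U |0>_E.
Number of Kraus operators = dim(H_env) = d_env
= 23

23


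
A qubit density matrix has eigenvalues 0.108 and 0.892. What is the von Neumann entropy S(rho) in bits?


S = -p*log2(p) - (1-p)*log2(1-p)
p = 0.1080, 1-p = 0.8920
= -0.1080 * log2(0.1080) - 0.8920 * log2(0.8920)
= -(-0.3468) - (-0.1471)
= 0.4939

0.4939


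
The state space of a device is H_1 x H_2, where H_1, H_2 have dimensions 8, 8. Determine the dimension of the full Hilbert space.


dim(H_1 x H_2) = 8 * 8
= 64

64
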